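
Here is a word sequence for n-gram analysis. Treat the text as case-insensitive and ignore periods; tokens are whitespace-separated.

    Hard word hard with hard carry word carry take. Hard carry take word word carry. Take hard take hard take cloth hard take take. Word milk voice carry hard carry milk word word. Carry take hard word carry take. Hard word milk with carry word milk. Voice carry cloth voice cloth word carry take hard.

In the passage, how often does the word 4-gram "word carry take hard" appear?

Scanning the 52 overlapping 4-gram windows for "word carry take hard":
  position 7–10: word carry take hard
  position 14–17: word carry take hard
  position 33–36: word carry take hard
  position 37–40: word carry take hard
  position 52–55: word carry take hard

5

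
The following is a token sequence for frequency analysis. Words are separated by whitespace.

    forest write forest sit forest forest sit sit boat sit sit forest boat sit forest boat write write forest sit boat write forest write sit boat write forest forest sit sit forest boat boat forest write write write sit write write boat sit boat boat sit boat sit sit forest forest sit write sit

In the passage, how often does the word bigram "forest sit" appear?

Scanning the 53 overlapping bigram windows for "forest sit":
  position 3–4: forest sit
  position 6–7: forest sit
  position 19–20: forest sit
  position 29–30: forest sit
  position 51–52: forest sit

5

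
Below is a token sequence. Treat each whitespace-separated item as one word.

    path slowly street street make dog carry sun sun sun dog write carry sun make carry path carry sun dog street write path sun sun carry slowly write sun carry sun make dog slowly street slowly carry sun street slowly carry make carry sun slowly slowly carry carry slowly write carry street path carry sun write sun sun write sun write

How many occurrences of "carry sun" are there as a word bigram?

Scanning the 60 overlapping bigram windows for "carry sun":
  position 7–8: carry sun
  position 13–14: carry sun
  position 18–19: carry sun
  position 30–31: carry sun
  position 37–38: carry sun
  position 43–44: carry sun
  position 54–55: carry sun

7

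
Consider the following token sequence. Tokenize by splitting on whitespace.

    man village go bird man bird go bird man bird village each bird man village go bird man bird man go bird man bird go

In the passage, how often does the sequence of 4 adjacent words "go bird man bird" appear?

4

Scanning the 22 overlapping 4-gram windows for "go bird man bird":
  position 3–6: go bird man bird
  position 7–10: go bird man bird
  position 16–19: go bird man bird
  position 21–24: go bird man bird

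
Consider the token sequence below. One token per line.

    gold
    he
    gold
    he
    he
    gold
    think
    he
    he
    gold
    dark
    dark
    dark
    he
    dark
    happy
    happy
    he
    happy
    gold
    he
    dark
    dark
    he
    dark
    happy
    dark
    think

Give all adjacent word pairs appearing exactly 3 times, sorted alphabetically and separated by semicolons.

dark dark; gold he; he dark; he gold

Bigram counts meeting the condition (exactly 3 times):
  dark dark: 3
  gold he: 3
  he dark: 3
  he gold: 3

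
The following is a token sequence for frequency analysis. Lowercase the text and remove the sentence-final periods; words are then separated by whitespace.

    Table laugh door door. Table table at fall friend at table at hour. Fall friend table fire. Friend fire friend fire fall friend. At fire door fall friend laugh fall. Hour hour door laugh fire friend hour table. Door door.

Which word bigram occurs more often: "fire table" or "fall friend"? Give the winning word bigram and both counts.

"fall friend" (4 vs 0)

"fire table": 0 occurrences
"fall friend": 4 occurrences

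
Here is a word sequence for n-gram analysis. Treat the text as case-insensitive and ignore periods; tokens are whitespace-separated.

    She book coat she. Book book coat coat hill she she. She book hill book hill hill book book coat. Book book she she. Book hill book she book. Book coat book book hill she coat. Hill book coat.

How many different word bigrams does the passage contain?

39 tokens → 38 bigram windows in total.
Repeated bigrams (each contributes count−1 duplicates):
  book book: 5
  book coat: 5
  she book: 5
  book hill: 4
  hill book: 4
  she she: 3
  book she: 2
  coat book: 2
  … (2 more repeated)
24 duplicate windows → 38 − 24 = 14 distinct.

14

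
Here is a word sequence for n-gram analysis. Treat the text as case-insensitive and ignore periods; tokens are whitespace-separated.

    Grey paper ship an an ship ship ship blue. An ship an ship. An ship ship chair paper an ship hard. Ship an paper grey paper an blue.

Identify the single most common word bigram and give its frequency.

"an ship", 5 times

Bigram frequencies (highest first):
  an ship: 5
  ship an: 4
  ship ship: 3
  grey paper: 2
  paper an: 2
  paper ship: 1
  … (10 more, each ≤ 1)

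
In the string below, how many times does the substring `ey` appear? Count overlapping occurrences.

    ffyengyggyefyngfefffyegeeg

Sliding a length-2 window over the 26 characters (25 positions):
  (no match at any position)

0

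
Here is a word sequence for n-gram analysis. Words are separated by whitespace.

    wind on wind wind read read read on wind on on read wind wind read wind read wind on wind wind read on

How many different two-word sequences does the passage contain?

23 tokens → 22 bigram windows in total.
Repeated bigrams (each contributes count−1 duplicates):
  wind read: 4
  on wind: 3
  read wind: 3
  wind on: 3
  wind wind: 3
  read on: 2
  read read: 2
13 duplicate windows → 22 − 13 = 9 distinct.

9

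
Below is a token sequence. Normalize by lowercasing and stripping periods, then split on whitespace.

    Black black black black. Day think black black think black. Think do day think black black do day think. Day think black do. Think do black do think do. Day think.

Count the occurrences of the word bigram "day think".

5

Scanning the 30 overlapping bigram windows for "day think":
  position 5–6: day think
  position 13–14: day think
  position 18–19: day think
  position 20–21: day think
  position 30–31: day think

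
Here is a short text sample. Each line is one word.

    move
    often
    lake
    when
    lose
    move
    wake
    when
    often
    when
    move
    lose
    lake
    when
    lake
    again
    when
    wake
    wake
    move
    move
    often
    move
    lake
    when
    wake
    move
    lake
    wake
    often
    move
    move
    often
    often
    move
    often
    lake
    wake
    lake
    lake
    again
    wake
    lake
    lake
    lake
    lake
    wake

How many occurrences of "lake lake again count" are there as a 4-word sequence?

Scanning the 44 overlapping 4-gram windows for "lake lake again count":
  (none found)

0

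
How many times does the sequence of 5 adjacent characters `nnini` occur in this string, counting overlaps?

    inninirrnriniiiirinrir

Sliding a length-5 window over the 22 characters (18 positions):
  position 2–6: nnini

1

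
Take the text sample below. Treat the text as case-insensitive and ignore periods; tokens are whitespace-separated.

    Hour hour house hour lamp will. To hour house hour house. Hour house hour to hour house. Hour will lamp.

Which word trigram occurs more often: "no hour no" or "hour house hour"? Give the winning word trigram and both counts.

"hour house hour" (5 vs 0)

"no hour no": 0 occurrences
"hour house hour": 5 occurrences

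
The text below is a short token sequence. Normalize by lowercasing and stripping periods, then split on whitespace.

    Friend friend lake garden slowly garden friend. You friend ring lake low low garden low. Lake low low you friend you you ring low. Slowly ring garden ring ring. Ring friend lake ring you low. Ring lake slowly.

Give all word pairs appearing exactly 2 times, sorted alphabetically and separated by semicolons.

Bigram counts meeting the condition (exactly 2 times):
  friend lake: 2
  friend you: 2
  lake low: 2
  low low: 2
  ring lake: 2
  ring ring: 2
  you friend: 2

friend lake; friend you; lake low; low low; ring lake; ring ring; you friend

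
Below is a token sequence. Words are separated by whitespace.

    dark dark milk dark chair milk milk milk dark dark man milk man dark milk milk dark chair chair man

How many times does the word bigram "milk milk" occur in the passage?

3

Scanning the 19 overlapping bigram windows for "milk milk":
  position 6–7: milk milk
  position 7–8: milk milk
  position 15–16: milk milk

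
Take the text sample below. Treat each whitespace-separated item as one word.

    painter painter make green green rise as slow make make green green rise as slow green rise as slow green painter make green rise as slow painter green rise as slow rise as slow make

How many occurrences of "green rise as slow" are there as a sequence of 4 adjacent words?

Scanning the 32 overlapping 4-gram windows for "green rise as slow":
  position 5–8: green rise as slow
  position 12–15: green rise as slow
  position 16–19: green rise as slow
  position 23–26: green rise as slow
  position 28–31: green rise as slow

5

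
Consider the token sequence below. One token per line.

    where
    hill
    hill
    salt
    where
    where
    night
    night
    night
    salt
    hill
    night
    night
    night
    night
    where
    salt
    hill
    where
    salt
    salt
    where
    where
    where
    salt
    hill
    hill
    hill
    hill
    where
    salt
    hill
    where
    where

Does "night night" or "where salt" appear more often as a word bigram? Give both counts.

"night night" (5 vs 4)

"night night": 5 occurrences
"where salt": 4 occurrences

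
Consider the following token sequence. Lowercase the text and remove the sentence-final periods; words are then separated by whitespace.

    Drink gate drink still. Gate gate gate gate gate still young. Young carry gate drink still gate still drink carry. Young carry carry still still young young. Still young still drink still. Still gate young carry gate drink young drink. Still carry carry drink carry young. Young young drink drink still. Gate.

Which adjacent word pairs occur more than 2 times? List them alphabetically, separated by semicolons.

Bigram counts meeting the condition (more than 2 times):
  drink still: 5
  gate drink: 3
  gate gate: 4
  still gate: 4
  still young: 3
  young carry: 3
  young young: 4

drink still; gate drink; gate gate; still gate; still young; young carry; young young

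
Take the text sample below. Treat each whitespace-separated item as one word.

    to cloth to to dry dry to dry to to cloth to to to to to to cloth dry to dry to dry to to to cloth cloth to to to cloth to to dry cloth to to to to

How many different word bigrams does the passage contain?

40 tokens → 39 bigram windows in total.
Repeated bigrams (each contributes count−1 duplicates):
  to to: 15
  cloth to: 5
  dry to: 5
  to cloth: 5
  to dry: 5
30 duplicate windows → 39 − 30 = 9 distinct.

9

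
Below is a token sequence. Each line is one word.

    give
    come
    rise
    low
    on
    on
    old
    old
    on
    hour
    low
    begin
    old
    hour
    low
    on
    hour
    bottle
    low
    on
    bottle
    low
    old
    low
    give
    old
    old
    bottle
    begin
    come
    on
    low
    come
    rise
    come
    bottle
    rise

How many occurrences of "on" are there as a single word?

6

Scanning the 37 tokens for "on":
  position 5: on
  position 6: on
  position 9: on
  position 16: on
  position 20: on
  position 31: on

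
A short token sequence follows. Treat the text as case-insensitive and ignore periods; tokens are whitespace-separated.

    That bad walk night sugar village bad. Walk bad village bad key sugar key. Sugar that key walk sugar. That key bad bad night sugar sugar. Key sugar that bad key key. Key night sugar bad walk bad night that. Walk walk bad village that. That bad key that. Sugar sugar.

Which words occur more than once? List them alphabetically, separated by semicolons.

Unigram counts meeting the condition (more than once):
  bad: 11
  key: 9
  night: 4
  sugar: 10
  that: 8
  village: 3
  walk: 6

bad; key; night; sugar; that; village; walk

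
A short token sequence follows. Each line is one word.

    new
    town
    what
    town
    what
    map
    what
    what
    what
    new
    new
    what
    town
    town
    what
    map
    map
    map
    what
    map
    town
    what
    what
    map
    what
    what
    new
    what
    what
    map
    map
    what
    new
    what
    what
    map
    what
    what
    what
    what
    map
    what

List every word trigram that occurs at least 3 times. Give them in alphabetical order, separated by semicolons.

map what what; what map what; what what map; what what what

Trigram counts meeting the condition (at least 3 times):
  map what what: 3
  what map what: 4
  what what map: 4
  what what what: 3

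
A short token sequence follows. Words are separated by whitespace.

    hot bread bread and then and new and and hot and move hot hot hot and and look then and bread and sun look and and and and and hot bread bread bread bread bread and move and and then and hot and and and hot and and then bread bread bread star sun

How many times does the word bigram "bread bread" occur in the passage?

Scanning the 53 overlapping bigram windows for "bread bread":
  position 2–3: bread bread
  position 31–32: bread bread
  position 32–33: bread bread
  position 33–34: bread bread
  position 34–35: bread bread
  position 50–51: bread bread
  position 51–52: bread bread

7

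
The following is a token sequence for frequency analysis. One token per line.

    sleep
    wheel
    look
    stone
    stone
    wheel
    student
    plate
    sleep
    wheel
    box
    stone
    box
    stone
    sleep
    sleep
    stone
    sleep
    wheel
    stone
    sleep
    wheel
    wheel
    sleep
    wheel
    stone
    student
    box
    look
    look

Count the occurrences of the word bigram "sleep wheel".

Scanning the 29 overlapping bigram windows for "sleep wheel":
  position 1–2: sleep wheel
  position 9–10: sleep wheel
  position 18–19: sleep wheel
  position 21–22: sleep wheel
  position 24–25: sleep wheel

5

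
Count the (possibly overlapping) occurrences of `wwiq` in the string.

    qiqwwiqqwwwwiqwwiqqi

Sliding a length-4 window over the 20 characters (17 positions):
  position 4–7: wwiq
  position 11–14: wwiq
  position 15–18: wwiq

3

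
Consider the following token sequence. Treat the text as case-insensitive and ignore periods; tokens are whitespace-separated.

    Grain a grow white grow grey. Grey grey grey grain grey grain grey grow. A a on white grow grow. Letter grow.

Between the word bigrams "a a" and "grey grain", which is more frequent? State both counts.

"grey grain" (2 vs 1)

"a a": 1 occurrence
"grey grain": 2 occurrences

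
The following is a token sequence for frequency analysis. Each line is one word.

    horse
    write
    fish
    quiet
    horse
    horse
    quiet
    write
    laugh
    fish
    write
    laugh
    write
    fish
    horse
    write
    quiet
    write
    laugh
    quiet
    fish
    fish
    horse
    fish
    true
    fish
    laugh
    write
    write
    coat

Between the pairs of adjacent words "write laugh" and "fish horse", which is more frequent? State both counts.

"write laugh": 3 occurrences
"fish horse": 2 occurrences

"write laugh" (3 vs 2)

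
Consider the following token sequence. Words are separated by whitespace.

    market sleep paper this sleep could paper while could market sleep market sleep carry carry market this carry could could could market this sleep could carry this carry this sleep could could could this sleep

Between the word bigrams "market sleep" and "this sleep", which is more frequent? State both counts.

"this sleep" (4 vs 3)

"market sleep": 3 occurrences
"this sleep": 4 occurrences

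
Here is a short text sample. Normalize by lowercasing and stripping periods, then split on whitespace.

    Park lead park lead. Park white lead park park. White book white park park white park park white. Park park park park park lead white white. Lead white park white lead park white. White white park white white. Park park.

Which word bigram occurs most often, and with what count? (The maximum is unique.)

Bigram frequencies (highest first):
  park park: 8
  park white: 7
  white park: 6
  lead park: 4
  white white: 4
  park lead: 3
  … (4 more, each ≤ 3)

"park park", 8 times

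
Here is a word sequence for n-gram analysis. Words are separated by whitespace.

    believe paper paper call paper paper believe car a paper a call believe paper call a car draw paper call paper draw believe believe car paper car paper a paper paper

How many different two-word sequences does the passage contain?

31 tokens → 30 bigram windows in total.
Repeated bigrams (each contributes count−1 duplicates):
  paper call: 3
  paper paper: 3
  a paper: 2
  believe car: 2
  believe paper: 2
  call paper: 2
  car paper: 2
  paper a: 2
10 duplicate windows → 30 − 10 = 20 distinct.

20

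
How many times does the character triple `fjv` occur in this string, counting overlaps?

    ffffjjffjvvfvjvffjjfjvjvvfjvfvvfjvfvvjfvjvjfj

Sliding a length-3 window over the 45 characters (43 positions):
  position 8–10: fjv
  position 20–22: fjv
  position 26–28: fjv
  position 32–34: fjv

4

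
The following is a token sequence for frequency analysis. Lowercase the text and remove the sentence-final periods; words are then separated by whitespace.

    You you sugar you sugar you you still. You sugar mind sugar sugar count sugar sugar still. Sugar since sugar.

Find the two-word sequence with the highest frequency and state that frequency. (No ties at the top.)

"you sugar", 3 times

Bigram frequencies (highest first):
  you sugar: 3
  you you: 2
  sugar you: 2
  sugar sugar: 2
  you still: 1
  still you: 1
  … (8 more, each ≤ 1)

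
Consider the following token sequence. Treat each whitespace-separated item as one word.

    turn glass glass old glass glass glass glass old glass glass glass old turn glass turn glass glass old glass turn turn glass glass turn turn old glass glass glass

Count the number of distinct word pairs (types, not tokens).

30 tokens → 29 bigram windows in total.
Repeated bigrams (each contributes count−1 duplicates):
  glass glass: 10
  glass old: 4
  old glass: 4
  turn glass: 4
  glass turn: 3
  turn turn: 2
21 duplicate windows → 29 − 21 = 8 distinct.

8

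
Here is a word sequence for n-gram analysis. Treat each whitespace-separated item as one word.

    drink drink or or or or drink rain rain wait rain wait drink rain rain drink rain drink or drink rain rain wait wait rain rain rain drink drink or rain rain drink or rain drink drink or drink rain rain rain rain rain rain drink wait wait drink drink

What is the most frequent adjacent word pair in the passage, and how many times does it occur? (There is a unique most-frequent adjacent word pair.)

"rain rain", 11 times

Bigram frequencies (highest first):
  rain rain: 11
  rain drink: 6
  drink or: 5
  drink rain: 5
  drink drink: 4
  or or: 3
  … (7 more, each ≤ 3)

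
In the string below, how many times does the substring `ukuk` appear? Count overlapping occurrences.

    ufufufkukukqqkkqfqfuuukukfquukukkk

Sliding a length-4 window over the 34 characters (31 positions):
  position 8–11: ukuk
  position 22–25: ukuk
  position 29–32: ukuk

3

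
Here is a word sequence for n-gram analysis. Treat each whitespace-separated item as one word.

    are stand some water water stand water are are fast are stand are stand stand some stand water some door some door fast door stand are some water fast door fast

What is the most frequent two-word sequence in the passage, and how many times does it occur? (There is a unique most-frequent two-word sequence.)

"are stand", 3 times

Bigram frequencies (highest first):
  are stand: 3
  stand some: 2
  some water: 2
  stand water: 2
  stand are: 2
  some door: 2
  … (15 more, each ≤ 2)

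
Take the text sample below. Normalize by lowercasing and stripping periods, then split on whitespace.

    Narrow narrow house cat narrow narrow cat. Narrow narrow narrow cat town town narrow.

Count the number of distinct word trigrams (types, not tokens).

14 tokens → 12 trigram windows in total.
Repeated trigrams (each contributes count−1 duplicates):
  cat narrow narrow: 2
  narrow narrow cat: 2
2 duplicate windows → 12 − 2 = 10 distinct.

10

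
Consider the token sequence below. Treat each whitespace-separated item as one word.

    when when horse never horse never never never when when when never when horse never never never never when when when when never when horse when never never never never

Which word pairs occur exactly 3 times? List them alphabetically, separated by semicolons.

Bigram counts meeting the condition (exactly 3 times):
  horse never: 3
  when horse: 3
  when never: 3

horse never; when horse; when never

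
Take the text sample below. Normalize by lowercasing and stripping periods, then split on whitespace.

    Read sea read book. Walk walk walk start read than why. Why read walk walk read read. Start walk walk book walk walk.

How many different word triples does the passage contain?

23 tokens → 21 trigram windows in total.
Repeated trigrams (each contributes count−1 duplicates):
  book walk walk: 2
1 duplicate windows → 21 − 1 = 20 distinct.

20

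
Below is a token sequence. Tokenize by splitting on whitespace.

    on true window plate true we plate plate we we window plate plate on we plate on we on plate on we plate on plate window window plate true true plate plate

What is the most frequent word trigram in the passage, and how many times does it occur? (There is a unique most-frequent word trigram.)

"plate on we", 3 times

Trigram frequencies (highest first):
  plate on we: 3
  window plate true: 2
  on we plate: 2
  we plate on: 2
  on true window: 1
  true window plate: 1
  … (19 more, each ≤ 1)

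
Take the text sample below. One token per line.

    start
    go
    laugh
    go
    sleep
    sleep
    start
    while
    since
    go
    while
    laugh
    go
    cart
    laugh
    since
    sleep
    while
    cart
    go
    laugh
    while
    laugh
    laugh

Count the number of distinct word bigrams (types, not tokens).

24 tokens → 23 bigram windows in total.
Repeated bigrams (each contributes count−1 duplicates):
  go laugh: 2
  laugh go: 2
  while laugh: 2
3 duplicate windows → 23 − 3 = 20 distinct.

20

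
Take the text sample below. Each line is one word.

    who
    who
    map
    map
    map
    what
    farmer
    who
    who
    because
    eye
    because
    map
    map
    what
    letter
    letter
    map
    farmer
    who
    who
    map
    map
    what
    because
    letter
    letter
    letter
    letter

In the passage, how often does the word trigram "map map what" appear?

3

Scanning the 27 overlapping trigram windows for "map map what":
  position 4–6: map map what
  position 13–15: map map what
  position 22–24: map map what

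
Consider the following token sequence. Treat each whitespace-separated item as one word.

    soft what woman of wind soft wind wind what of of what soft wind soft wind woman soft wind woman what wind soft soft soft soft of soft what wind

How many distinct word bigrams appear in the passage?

19

30 tokens → 29 bigram windows in total.
Repeated bigrams (each contributes count−1 duplicates):
  soft wind: 4
  soft soft: 3
  wind soft: 3
  soft what: 2
  what wind: 2
  wind woman: 2
10 duplicate windows → 29 − 10 = 19 distinct.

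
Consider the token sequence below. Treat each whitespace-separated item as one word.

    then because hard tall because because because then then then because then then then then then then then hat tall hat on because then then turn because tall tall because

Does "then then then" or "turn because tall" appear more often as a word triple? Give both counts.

"then then then": 6 occurrences
"turn because tall": 1 occurrence

"then then then" (6 vs 1)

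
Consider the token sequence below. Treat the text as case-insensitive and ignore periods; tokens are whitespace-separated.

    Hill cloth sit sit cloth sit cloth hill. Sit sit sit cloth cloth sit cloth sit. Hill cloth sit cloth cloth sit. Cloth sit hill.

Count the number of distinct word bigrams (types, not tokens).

8

25 tokens → 24 bigram windows in total.
Repeated bigrams (each contributes count−1 duplicates):
  cloth sit: 7
  sit cloth: 6
  sit sit: 3
  cloth cloth: 2
  hill cloth: 2
  sit hill: 2
16 duplicate windows → 24 − 16 = 8 distinct.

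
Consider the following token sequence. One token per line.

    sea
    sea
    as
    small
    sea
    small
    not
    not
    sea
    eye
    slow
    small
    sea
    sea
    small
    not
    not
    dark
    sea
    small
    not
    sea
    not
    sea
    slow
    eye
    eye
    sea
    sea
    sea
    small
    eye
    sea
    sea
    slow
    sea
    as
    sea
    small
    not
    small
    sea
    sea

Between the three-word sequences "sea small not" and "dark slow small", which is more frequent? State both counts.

"sea small not": 4 occurrences
"dark slow small": 0 occurrences

"sea small not" (4 vs 0)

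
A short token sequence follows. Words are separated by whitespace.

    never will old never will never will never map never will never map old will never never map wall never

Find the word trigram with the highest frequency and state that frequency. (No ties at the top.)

Trigram frequencies (highest first):
  never will never: 3
  will never map: 2
  never will old: 1
  will old never: 1
  old never will: 1
  will never will: 1
  … (9 more, each ≤ 1)

"never will never", 3 times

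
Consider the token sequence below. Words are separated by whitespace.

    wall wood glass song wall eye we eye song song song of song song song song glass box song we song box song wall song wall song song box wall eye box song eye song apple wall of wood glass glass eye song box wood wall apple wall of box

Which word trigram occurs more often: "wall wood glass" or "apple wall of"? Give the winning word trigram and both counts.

"apple wall of" (2 vs 1)

"wall wood glass": 1 occurrence
"apple wall of": 2 occurrences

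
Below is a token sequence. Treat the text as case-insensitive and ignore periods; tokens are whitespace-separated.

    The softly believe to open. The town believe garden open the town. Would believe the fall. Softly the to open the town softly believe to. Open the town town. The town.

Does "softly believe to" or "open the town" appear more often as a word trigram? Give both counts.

"softly believe to": 2 occurrences
"open the town": 4 occurrences

"open the town" (4 vs 2)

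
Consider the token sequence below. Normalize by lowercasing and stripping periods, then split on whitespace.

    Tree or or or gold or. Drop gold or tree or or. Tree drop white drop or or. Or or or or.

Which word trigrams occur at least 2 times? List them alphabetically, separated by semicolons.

Trigram counts meeting the condition (at least 2 times):
  or or or: 5
  tree or or: 2

or or or; tree or or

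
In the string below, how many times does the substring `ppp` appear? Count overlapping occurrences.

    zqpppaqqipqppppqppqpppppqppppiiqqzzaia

8

Sliding a length-3 window over the 38 characters (36 positions):
  position 3–5: ppp
  position 12–14: ppp
  position 13–15: ppp
  position 20–22: ppp
  position 21–23: ppp
  position 22–24: ppp
  position 26–28: ppp
  position 27–29: ppp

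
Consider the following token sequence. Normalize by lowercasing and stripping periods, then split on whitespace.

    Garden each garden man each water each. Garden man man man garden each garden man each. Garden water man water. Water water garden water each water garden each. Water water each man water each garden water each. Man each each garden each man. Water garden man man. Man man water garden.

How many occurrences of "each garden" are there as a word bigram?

6

Scanning the 50 overlapping bigram windows for "each garden":
  position 2–3: each garden
  position 7–8: each garden
  position 13–14: each garden
  position 16–17: each garden
  position 34–35: each garden
  position 40–41: each garden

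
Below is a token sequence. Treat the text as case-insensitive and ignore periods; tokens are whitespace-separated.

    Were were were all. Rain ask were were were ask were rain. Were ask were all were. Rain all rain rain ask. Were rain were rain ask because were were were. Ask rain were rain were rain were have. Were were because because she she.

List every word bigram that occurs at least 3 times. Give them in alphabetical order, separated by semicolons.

ask were; rain ask; rain were; were ask; were rain; were were

Bigram counts meeting the condition (at least 3 times):
  ask were: 4
  rain ask: 3
  rain were: 5
  were ask: 3
  were rain: 6
  were were: 7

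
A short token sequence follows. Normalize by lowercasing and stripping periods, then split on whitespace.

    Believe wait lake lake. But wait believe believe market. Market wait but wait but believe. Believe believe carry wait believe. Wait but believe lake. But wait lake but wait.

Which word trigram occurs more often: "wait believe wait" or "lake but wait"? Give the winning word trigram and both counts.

"wait believe wait": 1 occurrence
"lake but wait": 3 occurrences

"lake but wait" (3 vs 1)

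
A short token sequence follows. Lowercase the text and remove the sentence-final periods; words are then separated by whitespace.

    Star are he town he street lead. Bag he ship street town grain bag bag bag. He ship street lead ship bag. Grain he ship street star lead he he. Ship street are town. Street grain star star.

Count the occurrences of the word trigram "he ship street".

Scanning the 36 overlapping trigram windows for "he ship street":
  position 9–11: he ship street
  position 17–19: he ship street
  position 24–26: he ship street
  position 30–32: he ship street

4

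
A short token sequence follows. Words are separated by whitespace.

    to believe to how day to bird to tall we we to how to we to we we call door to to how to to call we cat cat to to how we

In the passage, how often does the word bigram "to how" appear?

4

Scanning the 32 overlapping bigram windows for "to how":
  position 3–4: to how
  position 12–13: to how
  position 22–23: to how
  position 31–32: to how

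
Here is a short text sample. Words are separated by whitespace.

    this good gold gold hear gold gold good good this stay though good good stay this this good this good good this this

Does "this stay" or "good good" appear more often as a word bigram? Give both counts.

"good good" (3 vs 1)

"this stay": 1 occurrence
"good good": 3 occurrences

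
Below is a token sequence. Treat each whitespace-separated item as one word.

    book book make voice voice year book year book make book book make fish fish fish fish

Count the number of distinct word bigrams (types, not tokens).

10

17 tokens → 16 bigram windows in total.
Repeated bigrams (each contributes count−1 duplicates):
  book make: 3
  fish fish: 3
  book book: 2
  year book: 2
6 duplicate windows → 16 − 6 = 10 distinct.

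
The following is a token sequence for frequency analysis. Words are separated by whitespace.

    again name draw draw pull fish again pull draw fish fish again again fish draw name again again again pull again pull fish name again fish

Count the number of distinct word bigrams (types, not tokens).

17

26 tokens → 25 bigram windows in total.
Repeated bigrams (each contributes count−1 duplicates):
  again again: 3
  again pull: 3
  again fish: 2
  fish again: 2
  name again: 2
  pull fish: 2
8 duplicate windows → 25 − 8 = 17 distinct.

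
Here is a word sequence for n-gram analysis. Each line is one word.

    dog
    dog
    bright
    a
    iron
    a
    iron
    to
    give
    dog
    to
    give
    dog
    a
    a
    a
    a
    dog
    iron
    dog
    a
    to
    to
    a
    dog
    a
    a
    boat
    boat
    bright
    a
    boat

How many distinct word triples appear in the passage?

27

32 tokens → 30 trigram windows in total.
Repeated trigrams (each contributes count−1 duplicates):
  a a a: 2
  dog a a: 2
  to give dog: 2
3 duplicate windows → 30 − 3 = 27 distinct.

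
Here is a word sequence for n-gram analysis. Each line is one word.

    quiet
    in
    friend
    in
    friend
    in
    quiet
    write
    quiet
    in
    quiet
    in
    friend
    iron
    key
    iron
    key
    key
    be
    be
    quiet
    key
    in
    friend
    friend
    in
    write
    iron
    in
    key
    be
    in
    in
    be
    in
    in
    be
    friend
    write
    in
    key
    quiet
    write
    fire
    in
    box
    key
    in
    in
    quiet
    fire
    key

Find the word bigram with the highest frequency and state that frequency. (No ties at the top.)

"in friend", 4 times

Bigram frequencies (highest first):
  in friend: 4
  quiet in: 3
  friend in: 3
  in quiet: 3
  in in: 3
  quiet write: 2
  … (27 more, each ≤ 2)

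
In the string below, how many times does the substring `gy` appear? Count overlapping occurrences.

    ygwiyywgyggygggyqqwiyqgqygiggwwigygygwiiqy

Sliding a length-2 window over the 42 characters (41 positions):
  position 8–9: gy
  position 11–12: gy
  position 15–16: gy
  position 33–34: gy
  position 35–36: gy

5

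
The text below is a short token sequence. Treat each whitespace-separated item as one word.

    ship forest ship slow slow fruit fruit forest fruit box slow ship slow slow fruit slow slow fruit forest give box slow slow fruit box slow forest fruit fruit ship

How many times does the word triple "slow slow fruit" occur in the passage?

4

Scanning the 28 overlapping trigram windows for "slow slow fruit":
  position 4–6: slow slow fruit
  position 13–15: slow slow fruit
  position 16–18: slow slow fruit
  position 22–24: slow slow fruit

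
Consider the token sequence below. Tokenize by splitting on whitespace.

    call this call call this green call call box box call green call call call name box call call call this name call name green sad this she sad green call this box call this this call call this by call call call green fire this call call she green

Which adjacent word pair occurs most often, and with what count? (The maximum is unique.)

"call call", 10 times

Bigram frequencies (highest first):
  call call: 10
  call this: 6
  this call: 3
  green call: 3
  box call: 3
  call green: 2
  … (21 more, each ≤ 2)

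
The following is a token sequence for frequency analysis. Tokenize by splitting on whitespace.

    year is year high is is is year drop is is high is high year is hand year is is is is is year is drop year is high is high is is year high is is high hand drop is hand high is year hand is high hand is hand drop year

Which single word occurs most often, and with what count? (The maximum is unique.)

Unigram frequencies (highest first):
  is: 24
  year: 10
  high: 9
  hand: 6
  drop: 4

"is", 24 times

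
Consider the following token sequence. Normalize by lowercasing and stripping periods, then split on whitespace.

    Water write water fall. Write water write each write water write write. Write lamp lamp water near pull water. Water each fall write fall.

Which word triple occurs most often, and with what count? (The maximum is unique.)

"write water write", 2 times

Trigram frequencies (highest first):
  write water write: 2
  water write water: 1
  write water fall: 1
  water fall write: 1
  fall write water: 1
  water write each: 1
  … (15 more, each ≤ 1)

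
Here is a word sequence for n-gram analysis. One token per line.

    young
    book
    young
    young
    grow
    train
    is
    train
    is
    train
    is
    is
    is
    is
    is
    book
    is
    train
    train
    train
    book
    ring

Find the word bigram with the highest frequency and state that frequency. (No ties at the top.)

Bigram frequencies (highest first):
  is is: 4
  train is: 3
  is train: 3
  train train: 2
  young book: 1
  book young: 1
  … (7 more, each ≤ 1)

"is is", 4 times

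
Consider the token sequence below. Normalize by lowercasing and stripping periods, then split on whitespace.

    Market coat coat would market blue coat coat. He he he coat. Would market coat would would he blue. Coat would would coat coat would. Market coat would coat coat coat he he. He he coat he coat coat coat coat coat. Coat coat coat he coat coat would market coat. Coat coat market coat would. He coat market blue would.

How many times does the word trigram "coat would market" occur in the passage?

Scanning the 59 overlapping trigram windows for "coat would market":
  position 3–5: coat would market
  position 12–14: coat would market
  position 24–26: coat would market
  position 48–50: coat would market

4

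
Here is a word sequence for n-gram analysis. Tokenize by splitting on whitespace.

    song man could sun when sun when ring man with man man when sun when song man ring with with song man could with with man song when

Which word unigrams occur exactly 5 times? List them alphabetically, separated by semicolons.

when; with

Unigram counts meeting the condition (exactly 5 times):
  when: 5
  with: 5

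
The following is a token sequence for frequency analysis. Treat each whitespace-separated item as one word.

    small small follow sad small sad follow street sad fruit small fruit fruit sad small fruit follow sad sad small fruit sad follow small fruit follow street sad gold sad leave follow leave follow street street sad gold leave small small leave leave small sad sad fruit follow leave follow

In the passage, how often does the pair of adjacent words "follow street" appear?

3

Scanning the 49 overlapping bigram windows for "follow street":
  position 7–8: follow street
  position 26–27: follow street
  position 34–35: follow street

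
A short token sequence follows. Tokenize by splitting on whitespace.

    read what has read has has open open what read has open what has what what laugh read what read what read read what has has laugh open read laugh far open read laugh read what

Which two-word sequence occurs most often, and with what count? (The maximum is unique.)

"read what", 5 times

Bigram frequencies (highest first):
  read what: 5
  what has: 3
  what read: 3
  read has: 2
  has has: 2
  has open: 2
  … (14 more, each ≤ 2)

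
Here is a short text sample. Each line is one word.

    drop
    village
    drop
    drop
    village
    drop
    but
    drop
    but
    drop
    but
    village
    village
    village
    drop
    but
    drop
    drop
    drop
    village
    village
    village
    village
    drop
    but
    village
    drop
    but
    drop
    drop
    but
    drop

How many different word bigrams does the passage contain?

32 tokens → 31 bigram windows in total.
Repeated bigrams (each contributes count−1 duplicates):
  drop but: 7
  but drop: 5
  village drop: 5
  village village: 5
  drop drop: 4
  drop village: 3
  but village: 2
24 duplicate windows → 31 − 24 = 7 distinct.

7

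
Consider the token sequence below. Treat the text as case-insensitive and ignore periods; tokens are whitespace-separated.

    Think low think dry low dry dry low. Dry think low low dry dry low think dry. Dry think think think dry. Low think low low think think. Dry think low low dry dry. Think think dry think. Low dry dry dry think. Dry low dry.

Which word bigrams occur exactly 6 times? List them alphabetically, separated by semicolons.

dry dry; dry think; low dry; think dry

Bigram counts meeting the condition (exactly 6 times):
  dry dry: 6
  dry think: 6
  low dry: 6
  think dry: 6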